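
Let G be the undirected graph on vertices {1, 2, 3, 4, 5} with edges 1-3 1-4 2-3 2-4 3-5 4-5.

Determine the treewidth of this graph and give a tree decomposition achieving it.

Treewidth 2.
Bags: B1 = {3, 4, 5}  B2 = {2, 3, 4}  B3 = {1, 3, 4}
Tree: B1–B2, B2–B3

The largest bag has 3 vertices, giving width 2; this decomposition certifies tw(G) ≤ 2. For the lower bound, G contains the cycle 4–5–3–2–4, so G is not a forest; only forests have treewidth ≤ 1, hence tw(G) ≥ 2. The upper and lower bounds meet at 2, so that is the treewidth.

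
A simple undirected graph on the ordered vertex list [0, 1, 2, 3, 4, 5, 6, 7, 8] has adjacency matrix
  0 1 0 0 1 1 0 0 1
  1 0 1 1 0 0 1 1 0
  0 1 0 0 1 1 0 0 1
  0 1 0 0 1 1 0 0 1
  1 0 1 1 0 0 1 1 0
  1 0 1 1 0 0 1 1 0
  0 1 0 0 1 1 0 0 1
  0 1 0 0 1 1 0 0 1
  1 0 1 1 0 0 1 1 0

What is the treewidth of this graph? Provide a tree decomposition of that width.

Every bag has size at most 5, so the width is 5 − 1 = 4 and tw(G) ≤ 4. For the lower bound: the 5 vertex sets {1,6}, {0,4}, {7,8}, {5}, {3} are disjoint, each induces a connected subgraph, and every pair is joined by at least one edge of G. Contracting each set to a single vertex therefore yields K_{5} as a minor, and since treewidth is minor-monotone, tw(G) ≥ tw(K_{5}) = 4. Combining the bounds, tw(G) = 4.

Treewidth 4.
One such decomposition:
Bags: B1 = {1, 4, 5, 6, 8}  B2 = {0, 1, 4, 5, 8}  B3 = {1, 4, 5, 7, 8}  B4 = {1, 3, 4, 5, 8}  B5 = {1, 2, 4, 5, 8}
Tree: B1–B2, B2–B3, B3–B4, B4–B5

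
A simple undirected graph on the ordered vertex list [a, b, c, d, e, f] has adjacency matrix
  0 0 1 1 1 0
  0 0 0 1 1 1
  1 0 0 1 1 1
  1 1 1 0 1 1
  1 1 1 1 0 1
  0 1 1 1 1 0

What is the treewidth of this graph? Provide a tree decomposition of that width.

The largest bag has 4 vertices, giving width 3; this decomposition certifies tw(G) ≤ 3. Conversely, {a, c, d, e} is a clique of size 4, and the vertices of any clique must share a bag in every tree decomposition; so some bag has ≥ 4 vertices and tw(G) ≥ 3. Therefore the treewidth is 3.

Treewidth 3.
Bags: B1 = {c, d, e, f}  B2 = {a, c, d, e}  B3 = {b, d, e, f}
Tree: B1–B2, B1–B3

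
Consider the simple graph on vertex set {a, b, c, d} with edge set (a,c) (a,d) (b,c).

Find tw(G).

A width-1 tree decomposition is:
Bags: B1 = {a, d}  B2 = {a, c}  B3 = {b, c}
Tree: B1–B2, B2–B3
The largest bag has 2 vertices, giving width 1; this decomposition certifies tw(G) ≤ 1. Any graph with an edge has treewidth ≥ 1, and G has the edge a–d. Therefore the treewidth is 1.

1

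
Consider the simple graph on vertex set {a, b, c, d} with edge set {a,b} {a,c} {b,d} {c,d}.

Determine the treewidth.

A width-2 tree decomposition is:
Bags: B1 = {b, c, d}  B2 = {a, b, c}
Tree: B1–B2
The largest bag has 3 vertices, giving width 2; this decomposition certifies tw(G) ≤ 2. For the lower bound, G contains the cycle c–d–b–a–c, so G is not a forest; only forests have treewidth ≤ 1, hence tw(G) ≥ 2. Combining the bounds, tw(G) = 2.

2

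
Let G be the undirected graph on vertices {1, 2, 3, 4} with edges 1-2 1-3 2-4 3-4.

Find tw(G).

A width-2 tree decomposition is:
Bags: B1 = {1, 2, 4}  B2 = {1, 3, 4}
Tree: B1–B2
Every bag has size at most 3, so the width is 3 − 1 = 2 and tw(G) ≤ 2. For the lower bound, G contains the cycle 1–2–4–3–1, so G is not a forest; only forests have treewidth ≤ 1, hence tw(G) ≥ 2. The upper and lower bounds meet at 2, so that is the treewidth.

2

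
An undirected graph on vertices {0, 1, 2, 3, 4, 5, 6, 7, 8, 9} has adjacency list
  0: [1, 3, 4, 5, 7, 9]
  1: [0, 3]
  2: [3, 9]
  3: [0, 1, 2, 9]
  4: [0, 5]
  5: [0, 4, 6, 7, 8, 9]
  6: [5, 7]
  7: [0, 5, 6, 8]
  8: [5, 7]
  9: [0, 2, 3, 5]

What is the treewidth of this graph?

A width-2 tree decomposition is:
Bags: B1 = {0, 4, 5}  B2 = {0, 5, 7}  B3 = {0, 5, 9}  B4 = {5, 6, 7}  B5 = {0, 3, 9}  B6 = {5, 7, 8}  B7 = {0, 1, 3}  B8 = {2, 3, 9}
Tree: B1–B2, B1–B3, B2–B4, B3–B5, B2–B6, B5–B7, B5–B8
Every bag has size at most 3, so the width is 3 − 1 = 2 and tw(G) ≤ 2. For the lower bound, the 3 vertices {0, 1, 3} are pairwise adjacent, and any tree decomposition puts a clique entirely inside one bag — forcing width ≥ 2. Therefore the treewidth is 2.

2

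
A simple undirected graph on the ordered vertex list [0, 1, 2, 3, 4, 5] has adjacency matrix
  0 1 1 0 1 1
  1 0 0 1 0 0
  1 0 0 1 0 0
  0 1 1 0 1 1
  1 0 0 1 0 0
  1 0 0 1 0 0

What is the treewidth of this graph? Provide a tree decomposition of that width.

Treewidth 2.
One optimal decomposition is:
Bags: B1 = {0, 3, 5}  B2 = {0, 2, 3}  B3 = {0, 3, 4}  B4 = {0, 1, 3}
Tree: B1–B2, B2–B3, B3–B4

The largest bag has 3 vertices, giving width 2; this decomposition certifies tw(G) ≤ 2. For the lower bound, G contains the cycle 0–5–3–2–0, so G is not a forest; only forests have treewidth ≤ 1, hence tw(G) ≥ 2. The upper and lower bounds meet at 2, so that is the treewidth.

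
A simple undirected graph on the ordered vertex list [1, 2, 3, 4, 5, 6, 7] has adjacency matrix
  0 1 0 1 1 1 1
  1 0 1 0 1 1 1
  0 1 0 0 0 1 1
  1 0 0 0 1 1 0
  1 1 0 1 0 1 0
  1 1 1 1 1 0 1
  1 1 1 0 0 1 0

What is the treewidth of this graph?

3

A width-3 tree decomposition is:
Bags: B1 = {1, 2, 6, 7}  B2 = {1, 2, 5, 6}  B3 = {1, 4, 5, 6}  B4 = {2, 3, 6, 7}
Tree: B1–B2, B2–B3, B1–B4
The largest bag has 4 vertices, giving width 3; this decomposition certifies tw(G) ≤ 3. On the other hand G contains the 4-clique {1, 2, 5, 6}. A clique must lie in a single bag of any decomposition, so no decomposition can have width below 3. Combining the bounds, tw(G) = 3.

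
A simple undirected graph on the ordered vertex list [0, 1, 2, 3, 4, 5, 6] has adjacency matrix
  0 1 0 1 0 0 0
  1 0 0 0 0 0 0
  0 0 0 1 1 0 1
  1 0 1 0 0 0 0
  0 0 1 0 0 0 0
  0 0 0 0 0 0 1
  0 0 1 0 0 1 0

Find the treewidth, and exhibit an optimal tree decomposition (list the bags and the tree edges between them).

Treewidth 1.
Bags: B1 = {0, 1}  B2 = {0, 3}  B3 = {2, 3}  B4 = {2, 6}  B5 = {2, 4}  B6 = {5, 6}
Tree: B1–B2, B2–B3, B3–B4, B4–B5, B4–B6

The largest bag has 2 vertices, giving width 1; this decomposition certifies tw(G) ≤ 1. Since G has at least one edge (e.g. 1–0), it is not an edgeless graph, so tw(G) ≥ 1. Therefore the treewidth is 1.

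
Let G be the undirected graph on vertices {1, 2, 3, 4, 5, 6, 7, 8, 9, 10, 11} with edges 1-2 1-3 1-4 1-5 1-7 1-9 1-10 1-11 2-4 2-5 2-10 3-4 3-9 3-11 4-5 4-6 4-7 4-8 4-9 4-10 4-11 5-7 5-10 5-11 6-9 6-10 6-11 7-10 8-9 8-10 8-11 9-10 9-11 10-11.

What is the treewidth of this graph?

A width-4 tree decomposition is:
Bags: B1 = {1, 4, 9, 10, 11}  B2 = {4, 6, 9, 10, 11}  B3 = {1, 4, 5, 10, 11}  B4 = {1, 4, 5, 7, 10}  B5 = {4, 8, 9, 10, 11}  B6 = {1, 3, 4, 9, 11}  B7 = {1, 2, 4, 5, 10}
Tree: B1–B2, B1–B3, B3–B4, B1–B5, B1–B6, B3–B7
The largest bag has 5 vertices, giving width 4; this decomposition certifies tw(G) ≤ 4. Conversely, {4, 8, 9, 10, 11} is a clique of size 5, and the vertices of any clique must share a bag in every tree decomposition; so some bag has ≥ 5 vertices and tw(G) ≥ 4. The upper and lower bounds meet at 4, so that is the treewidth.

4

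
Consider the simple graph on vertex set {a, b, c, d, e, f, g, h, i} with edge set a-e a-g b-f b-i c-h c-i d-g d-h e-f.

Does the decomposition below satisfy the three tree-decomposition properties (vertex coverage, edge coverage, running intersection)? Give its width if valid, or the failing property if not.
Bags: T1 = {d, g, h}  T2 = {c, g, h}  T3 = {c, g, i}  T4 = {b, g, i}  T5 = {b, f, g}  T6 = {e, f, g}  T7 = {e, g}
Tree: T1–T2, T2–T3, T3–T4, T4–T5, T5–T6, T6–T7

A tree decomposition must satisfy three properties: every vertex lies in some bag; for every edge, both endpoints lie together in some bag; and for every vertex, the bags containing it form a connected subtree. Here vertex a appears in no bag, so the decomposition is invalid.

No — vertex a appears in no bag.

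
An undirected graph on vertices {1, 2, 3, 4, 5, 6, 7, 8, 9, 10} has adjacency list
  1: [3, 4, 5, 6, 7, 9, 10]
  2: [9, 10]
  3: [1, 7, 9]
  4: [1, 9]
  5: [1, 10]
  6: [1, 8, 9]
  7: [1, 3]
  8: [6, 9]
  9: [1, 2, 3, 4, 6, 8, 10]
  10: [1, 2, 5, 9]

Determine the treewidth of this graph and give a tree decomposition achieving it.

Treewidth 2.
Bags: B1 = {1, 3, 9}  B2 = {1, 9, 10}  B3 = {1, 3, 7}  B4 = {1, 4, 9}  B5 = {1, 6, 9}  B6 = {1, 5, 10}  B7 = {2, 9, 10}  B8 = {6, 8, 9}
Tree: B1–B2, B1–B3, B2–B4, B1–B5, B2–B6, B2–B7, B5–B8

The largest bag has 3 vertices, giving width 2; this decomposition certifies tw(G) ≤ 2. On the other hand G contains the 3-clique {6, 8, 9}. A clique must lie in a single bag of any decomposition, so no decomposition can have width below 2. Therefore the treewidth is 2.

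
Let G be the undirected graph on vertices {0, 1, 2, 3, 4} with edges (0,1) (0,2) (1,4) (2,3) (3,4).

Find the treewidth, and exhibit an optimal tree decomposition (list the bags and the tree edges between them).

Treewidth 2.
One such decomposition:
Bags: B1 = {0, 1, 4}  B2 = {0, 2, 4}  B3 = {2, 3, 4}
Tree: B1–B2, B2–B3

Each bag holds 3 vertices, so the decomposition has width 2, which upper-bounds the treewidth. Since 4–1–0–2–3–4 is a cycle in G, G is not acyclic. Forests are exactly the graphs of treewidth ≤ 1, so tw(G) ≥ 2. Hence tw(G) = 2 exactly.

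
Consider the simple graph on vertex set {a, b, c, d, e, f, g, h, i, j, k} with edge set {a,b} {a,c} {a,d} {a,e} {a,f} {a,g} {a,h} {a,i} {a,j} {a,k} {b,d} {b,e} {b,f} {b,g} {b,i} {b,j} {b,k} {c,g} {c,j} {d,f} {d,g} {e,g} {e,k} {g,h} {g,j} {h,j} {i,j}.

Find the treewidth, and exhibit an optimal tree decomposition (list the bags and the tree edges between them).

Treewidth 3.
Bags: B1 = {a, b, g, j}  B2 = {a, b, e, g}  B3 = {a, b, e, k}  B4 = {a, b, i, j}  B5 = {a, c, g, j}  B6 = {a, g, h, j}  B7 = {a, b, d, g}  B8 = {a, b, d, f}
Tree: B1–B2, B2–B3, B1–B4, B1–B5, B5–B6, B1–B7, B7–B8

Every bag has size at most 4, so the width is 4 − 1 = 3 and tw(G) ≤ 3. For the lower bound, the 4 vertices {a, g, h, j} are pairwise adjacent, and any tree decomposition puts a clique entirely inside one bag — forcing width ≥ 3. Hence tw(G) = 3 exactly.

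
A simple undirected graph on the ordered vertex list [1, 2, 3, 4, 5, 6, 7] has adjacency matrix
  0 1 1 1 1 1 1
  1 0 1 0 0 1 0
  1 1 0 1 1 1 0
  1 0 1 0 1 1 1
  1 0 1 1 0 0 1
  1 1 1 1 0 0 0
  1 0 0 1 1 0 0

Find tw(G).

3

A width-3 tree decomposition is:
Bags: B1 = {1, 3, 4, 5}  B2 = {1, 3, 4, 6}  B3 = {1, 4, 5, 7}  B4 = {1, 2, 3, 6}
Tree: B1–B2, B1–B3, B2–B4
The largest bag has 4 vertices, giving width 3; this decomposition certifies tw(G) ≤ 3. For the lower bound, the 4 vertices {1, 2, 3, 6} are pairwise adjacent, and any tree decomposition puts a clique entirely inside one bag — forcing width ≥ 3. Therefore the treewidth is 3.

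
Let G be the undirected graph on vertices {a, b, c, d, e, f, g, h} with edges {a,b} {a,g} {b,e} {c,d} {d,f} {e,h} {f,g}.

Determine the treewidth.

A width-1 tree decomposition is:
Bags: B1 = {e, h}  B2 = {b, e}  B3 = {a, b}  B4 = {a, g}  B5 = {f, g}  B6 = {d, f}  B7 = {c, d}
Tree: B1–B2, B2–B3, B3–B4, B4–B5, B5–B6, B6–B7
Each bag holds 2 vertices, so the decomposition has width 1, which upper-bounds the treewidth. Since G has at least one edge (e.g. h–e), it is not an edgeless graph, so tw(G) ≥ 1. Hence tw(G) = 1 exactly.

1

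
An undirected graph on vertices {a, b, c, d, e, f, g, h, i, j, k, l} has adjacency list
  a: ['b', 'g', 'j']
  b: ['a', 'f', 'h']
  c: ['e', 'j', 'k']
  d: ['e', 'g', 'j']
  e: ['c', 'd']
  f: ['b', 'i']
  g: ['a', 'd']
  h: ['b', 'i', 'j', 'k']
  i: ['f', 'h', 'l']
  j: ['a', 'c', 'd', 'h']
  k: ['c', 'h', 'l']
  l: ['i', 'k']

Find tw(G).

3

A width-3 tree decomposition is:
Bags: B1 = {b, f, i, l}  B2 = {b, h, i, l}  B3 = {b, h, k, l}  B4 = {a, b, h, k}  B5 = {a, h, j, k}  B6 = {a, c, j, k}  B7 = {a, c, g, j}  B8 = {c, d, g, j}  B9 = {c, d, e, g}
Tree: B1–B2, B2–B3, B3–B4, B4–B5, B5–B6, B6–B7, B7–B8, B8–B9
The largest bag has 4 vertices, giving width 3; this decomposition certifies tw(G) ≤ 3. For the lower bound: the 4 vertex sets {f,i,l}, {b}, {h}, {a,c,j,k} are disjoint, each induces a connected subgraph, and every pair is joined by at least one edge of G. Contracting each set to a single vertex therefore yields K_{4} as a minor, and since treewidth is minor-monotone, tw(G) ≥ tw(K_{4}) = 3. Hence tw(G) = 3 exactly.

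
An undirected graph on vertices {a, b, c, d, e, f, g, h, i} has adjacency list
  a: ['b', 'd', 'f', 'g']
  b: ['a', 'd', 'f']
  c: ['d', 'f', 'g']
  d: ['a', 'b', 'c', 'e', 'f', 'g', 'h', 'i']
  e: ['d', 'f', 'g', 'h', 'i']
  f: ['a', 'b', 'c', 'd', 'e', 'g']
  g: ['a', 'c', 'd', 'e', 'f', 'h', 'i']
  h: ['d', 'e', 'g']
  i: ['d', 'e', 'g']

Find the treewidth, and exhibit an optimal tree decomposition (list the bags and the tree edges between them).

Treewidth 3.
One optimal decomposition is:
Bags: B1 = {d, e, g, h}  B2 = {d, e, f, g}  B3 = {a, d, f, g}  B4 = {c, d, f, g}  B5 = {d, e, g, i}  B6 = {a, b, d, f}
Tree: B1–B2, B2–B3, B3–B4, B2–B5, B3–B6

Every bag has size at most 4, so the width is 4 − 1 = 3 and tw(G) ≤ 3. Conversely, {d, e, g, h} is a clique of size 4, and the vertices of any clique must share a bag in every tree decomposition; so some bag has ≥ 4 vertices and tw(G) ≥ 3. Combining the bounds, tw(G) = 3.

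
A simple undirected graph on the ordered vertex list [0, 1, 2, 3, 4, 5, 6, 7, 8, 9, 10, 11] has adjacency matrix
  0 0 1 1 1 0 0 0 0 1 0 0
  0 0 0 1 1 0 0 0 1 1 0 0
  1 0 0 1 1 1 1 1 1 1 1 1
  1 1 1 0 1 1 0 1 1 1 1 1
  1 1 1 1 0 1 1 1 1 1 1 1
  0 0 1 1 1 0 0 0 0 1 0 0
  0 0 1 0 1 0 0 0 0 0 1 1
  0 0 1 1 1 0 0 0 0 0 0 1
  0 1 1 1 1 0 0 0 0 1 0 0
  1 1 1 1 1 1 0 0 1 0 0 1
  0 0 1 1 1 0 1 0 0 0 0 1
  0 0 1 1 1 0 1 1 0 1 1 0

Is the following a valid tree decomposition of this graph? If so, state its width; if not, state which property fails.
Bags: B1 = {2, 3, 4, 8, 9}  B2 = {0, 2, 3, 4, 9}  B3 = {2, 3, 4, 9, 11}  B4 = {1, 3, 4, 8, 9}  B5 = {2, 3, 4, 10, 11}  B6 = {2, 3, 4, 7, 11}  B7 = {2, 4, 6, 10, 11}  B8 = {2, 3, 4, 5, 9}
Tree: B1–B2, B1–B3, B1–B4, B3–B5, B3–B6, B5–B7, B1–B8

Vertex coverage: the bags together contain {0, 1, 2, 3, 4, 5, 6, 7, 8, 9, 10, 11}, the full vertex set. Edge coverage: each edge of G has both endpoints in at least one bag. Running intersection: for every vertex, the bags containing it form a connected subtree. All three properties hold, so this is a valid tree decomposition of width max|bag| − 1 = 4, and hence tw(G) ≤ 4.

Yes; width 4.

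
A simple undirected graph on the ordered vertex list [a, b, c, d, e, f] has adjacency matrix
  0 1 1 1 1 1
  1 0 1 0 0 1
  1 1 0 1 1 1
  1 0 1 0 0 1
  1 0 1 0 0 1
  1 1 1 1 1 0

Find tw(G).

A width-3 tree decomposition is:
Bags: B1 = {a, b, c, f}  B2 = {a, c, e, f}  B3 = {a, c, d, f}
Tree: B1–B2, B1–B3
Each bag holds 4 vertices, so the decomposition has width 3, which upper-bounds the treewidth. On the other hand G contains the 4-clique {a, c, d, f}. A clique must lie in a single bag of any decomposition, so no decomposition can have width below 3. The upper and lower bounds meet at 3, so that is the treewidth.

3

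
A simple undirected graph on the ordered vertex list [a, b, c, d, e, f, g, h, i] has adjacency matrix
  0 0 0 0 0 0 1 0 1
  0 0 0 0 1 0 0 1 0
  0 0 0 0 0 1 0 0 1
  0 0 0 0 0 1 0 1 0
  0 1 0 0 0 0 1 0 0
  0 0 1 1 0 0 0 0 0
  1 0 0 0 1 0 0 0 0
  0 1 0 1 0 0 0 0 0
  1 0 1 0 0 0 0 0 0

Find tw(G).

2

A width-2 tree decomposition is:
Bags: B1 = {a, g, i}  B2 = {e, g, i}  B3 = {b, e, i}  B4 = {b, h, i}  B5 = {d, h, i}  B6 = {d, f, i}  B7 = {c, f, i}
Tree: B1–B2, B2–B3, B3–B4, B4–B5, B5–B6, B6–B7
Every bag has size at most 3, so the width is 3 − 1 = 2 and tw(G) ≤ 2. The edges i–a–g–e–b–h–d–f–c–i form a cycle, so G is not a tree and its treewidth is at least 2. The upper and lower bounds meet at 2, so that is the treewidth.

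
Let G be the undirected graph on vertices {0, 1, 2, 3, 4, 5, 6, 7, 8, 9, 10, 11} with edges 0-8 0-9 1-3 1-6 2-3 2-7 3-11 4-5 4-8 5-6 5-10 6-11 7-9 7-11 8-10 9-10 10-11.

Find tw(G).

3

A width-3 tree decomposition is:
Bags: B1 = {1, 2, 3, 6}  B2 = {2, 3, 6, 11}  B3 = {2, 6, 7, 11}  B4 = {5, 6, 7, 11}  B5 = {5, 7, 10, 11}  B6 = {5, 7, 9, 10}  B7 = {4, 5, 9, 10}  B8 = {4, 8, 9, 10}  B9 = {0, 4, 8, 9}
Tree: B1–B2, B2–B3, B3–B4, B4–B5, B5–B6, B6–B7, B7–B8, B8–B9
Each bag holds 4 vertices, so the decomposition has width 3, which upper-bounds the treewidth. For the lower bound: the 4 vertex sets {1,2,3}, {6}, {11}, {5,7,9,10} are disjoint, each induces a connected subgraph, and every pair is joined by at least one edge of G. Contracting each set to a single vertex therefore yields K_{4} as a minor, and since treewidth is minor-monotone, tw(G) ≥ tw(K_{4}) = 3. Hence tw(G) = 3 exactly.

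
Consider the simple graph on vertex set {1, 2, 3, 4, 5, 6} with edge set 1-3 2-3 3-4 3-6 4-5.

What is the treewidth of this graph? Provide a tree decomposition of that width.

The largest bag has 2 vertices, giving width 1; this decomposition certifies tw(G) ≤ 1. G has an edge, so its treewidth is at least 1. Combining the bounds, tw(G) = 1.

Treewidth 1.
Bags: B1 = {3, 4}  B2 = {3, 6}  B3 = {2, 3}  B4 = {4, 5}  B5 = {1, 3}
Tree: B1–B2, B1–B3, B1–B4, B1–B5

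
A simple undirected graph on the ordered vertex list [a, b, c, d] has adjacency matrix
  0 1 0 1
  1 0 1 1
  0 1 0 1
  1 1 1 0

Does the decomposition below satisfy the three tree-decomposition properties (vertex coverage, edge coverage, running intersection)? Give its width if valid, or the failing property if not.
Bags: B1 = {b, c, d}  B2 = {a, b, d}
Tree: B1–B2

Yes; width 2.

Every vertex of G appears in some bag (union = {a, b, c, d}); every edge is covered by a bag; and for each vertex v the set of bags containing v is connected in the bag tree. The decomposition is therefore valid. The largest bag has 3 vertices, so the width is 2.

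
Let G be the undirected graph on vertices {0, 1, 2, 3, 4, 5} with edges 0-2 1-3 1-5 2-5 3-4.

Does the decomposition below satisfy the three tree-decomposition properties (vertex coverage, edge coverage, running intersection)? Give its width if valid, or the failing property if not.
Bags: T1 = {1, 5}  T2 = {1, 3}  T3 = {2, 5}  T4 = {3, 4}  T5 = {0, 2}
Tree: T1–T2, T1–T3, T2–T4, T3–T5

Yes; width 1.

Every vertex of G appears in some bag (union = {0, 1, 2, 3, 4, 5}); every edge is covered by a bag; and for each vertex v the set of bags containing v is connected in the bag tree. The decomposition is therefore valid. The largest bag has 2 vertices, so the width is 1.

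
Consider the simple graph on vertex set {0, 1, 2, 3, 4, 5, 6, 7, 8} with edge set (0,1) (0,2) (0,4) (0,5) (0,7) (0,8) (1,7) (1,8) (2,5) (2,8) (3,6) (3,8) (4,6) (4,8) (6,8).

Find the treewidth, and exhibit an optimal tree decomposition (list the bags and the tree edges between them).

Treewidth 2.
One such decomposition:
Bags: B1 = {0, 2, 8}  B2 = {0, 4, 8}  B3 = {0, 2, 5}  B4 = {0, 1, 8}  B5 = {4, 6, 8}  B6 = {3, 6, 8}  B7 = {0, 1, 7}
Tree: B1–B2, B1–B3, B1–B4, B2–B5, B5–B6, B4–B7

The largest bag has 3 vertices, giving width 2; this decomposition certifies tw(G) ≤ 2. Conversely, {0, 1, 8} is a clique of size 3, and the vertices of any clique must share a bag in every tree decomposition; so some bag has ≥ 3 vertices and tw(G) ≥ 2. Therefore the treewidth is 2.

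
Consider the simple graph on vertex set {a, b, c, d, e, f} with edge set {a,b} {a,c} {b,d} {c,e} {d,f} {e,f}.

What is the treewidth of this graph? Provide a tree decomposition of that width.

Treewidth 2.
Bags: B1 = {b, d, f}  B2 = {b, e, f}  B3 = {b, c, e}  B4 = {a, b, c}
Tree: B1–B2, B2–B3, B3–B4

Each bag holds 3 vertices, so the decomposition has width 2, which upper-bounds the treewidth. Since b–d–f–e–c–a–b is a cycle in G, G is not acyclic. Forests are exactly the graphs of treewidth ≤ 1, so tw(G) ≥ 2. Therefore the treewidth is 2.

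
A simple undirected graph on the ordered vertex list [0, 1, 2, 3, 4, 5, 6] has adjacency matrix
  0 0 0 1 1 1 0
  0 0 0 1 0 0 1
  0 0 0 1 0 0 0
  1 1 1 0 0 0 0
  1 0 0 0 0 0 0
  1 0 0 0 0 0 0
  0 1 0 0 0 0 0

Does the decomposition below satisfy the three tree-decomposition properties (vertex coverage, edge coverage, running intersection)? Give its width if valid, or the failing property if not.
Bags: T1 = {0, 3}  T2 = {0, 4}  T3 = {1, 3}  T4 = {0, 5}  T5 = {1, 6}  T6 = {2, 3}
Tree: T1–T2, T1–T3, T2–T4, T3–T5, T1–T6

Yes; width 1.

Vertex coverage: the bags together contain {0, 1, 2, 3, 4, 5, 6}, the full vertex set. Edge coverage: each edge of G has both endpoints in at least one bag. Running intersection: for every vertex, the bags containing it form a connected subtree. All three properties hold, so this is a valid tree decomposition of width max|bag| − 1 = 1, and hence tw(G) ≤ 1.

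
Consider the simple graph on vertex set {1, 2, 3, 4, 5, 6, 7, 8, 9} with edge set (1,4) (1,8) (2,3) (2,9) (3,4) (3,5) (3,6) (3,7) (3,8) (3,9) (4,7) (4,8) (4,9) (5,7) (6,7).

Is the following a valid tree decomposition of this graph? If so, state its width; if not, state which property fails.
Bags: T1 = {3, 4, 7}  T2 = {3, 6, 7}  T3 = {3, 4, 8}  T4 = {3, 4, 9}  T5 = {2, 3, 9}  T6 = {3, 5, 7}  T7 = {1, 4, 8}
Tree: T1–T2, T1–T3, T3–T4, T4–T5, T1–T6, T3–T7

Every vertex of G appears in some bag (union = {1, 2, 3, 4, 5, 6, 7, 8, 9}); every edge is covered by a bag; and for each vertex v the set of bags containing v is connected in the bag tree. The decomposition is therefore valid. The largest bag has 3 vertices, so the width is 2.

Yes; width 2.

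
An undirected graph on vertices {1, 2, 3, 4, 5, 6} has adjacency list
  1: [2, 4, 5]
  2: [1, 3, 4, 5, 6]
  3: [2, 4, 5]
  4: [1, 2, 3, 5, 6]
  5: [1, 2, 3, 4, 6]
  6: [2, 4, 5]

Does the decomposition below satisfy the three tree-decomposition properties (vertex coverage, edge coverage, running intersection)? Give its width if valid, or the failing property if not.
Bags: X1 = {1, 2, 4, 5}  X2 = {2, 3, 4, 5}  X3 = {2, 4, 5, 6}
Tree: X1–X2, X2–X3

Yes; width 3.

Every vertex of G appears in some bag (union = {1, 2, 3, 4, 5, 6}); every edge is covered by a bag; and for each vertex v the set of bags containing v is connected in the bag tree. The decomposition is therefore valid. The largest bag has 4 vertices, so the width is 3.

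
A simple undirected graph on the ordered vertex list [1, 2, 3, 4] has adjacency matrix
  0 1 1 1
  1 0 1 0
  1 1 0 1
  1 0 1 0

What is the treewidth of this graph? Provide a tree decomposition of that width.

Every bag has size at most 3, so the width is 3 − 1 = 2 and tw(G) ≤ 2. On the other hand G contains the 3-clique {1, 2, 3}. A clique must lie in a single bag of any decomposition, so no decomposition can have width below 2. Therefore the treewidth is 2.

Treewidth 2.
Bags: B1 = {1, 2, 3}  B2 = {1, 3, 4}
Tree: B1–B2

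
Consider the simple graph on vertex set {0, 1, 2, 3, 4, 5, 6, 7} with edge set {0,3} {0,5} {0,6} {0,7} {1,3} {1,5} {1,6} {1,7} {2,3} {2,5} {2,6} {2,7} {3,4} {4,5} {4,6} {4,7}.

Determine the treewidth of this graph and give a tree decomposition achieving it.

Treewidth 4.
One such decomposition:
Bags: B1 = {0, 1, 2, 4, 7}  B2 = {0, 1, 2, 4, 6}  B3 = {0, 1, 2, 4, 5}  B4 = {0, 1, 2, 3, 4}
Tree: B1–B2, B2–B3, B3–B4

Every bag has size at most 5, so the width is 5 − 1 = 4 and tw(G) ≤ 4. For the lower bound: the 5 vertex sets {4,7}, {1,6}, {2,5}, {0}, {3} are disjoint, each induces a connected subgraph, and every pair is joined by at least one edge of G. Contracting each set to a single vertex therefore yields K_{5} as a minor, and since treewidth is minor-monotone, tw(G) ≥ tw(K_{5}) = 4. Combining the bounds, tw(G) = 4.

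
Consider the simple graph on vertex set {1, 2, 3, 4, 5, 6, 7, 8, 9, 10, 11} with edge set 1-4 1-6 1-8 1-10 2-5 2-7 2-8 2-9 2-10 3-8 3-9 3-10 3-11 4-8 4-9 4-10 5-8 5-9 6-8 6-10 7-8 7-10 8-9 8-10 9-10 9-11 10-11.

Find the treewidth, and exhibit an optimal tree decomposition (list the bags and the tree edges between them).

Treewidth 3.
Bags: B1 = {3, 8, 9, 10}  B2 = {2, 8, 9, 10}  B3 = {4, 8, 9, 10}  B4 = {2, 5, 8, 9}  B5 = {1, 4, 8, 10}  B6 = {2, 7, 8, 10}  B7 = {3, 9, 10, 11}  B8 = {1, 6, 8, 10}
Tree: B1–B2, B2–B3, B2–B4, B3–B5, B2–B6, B1–B7, B5–B8

The largest bag has 4 vertices, giving width 3; this decomposition certifies tw(G) ≤ 3. Conversely, {1, 4, 8, 10} is a clique of size 4, and the vertices of any clique must share a bag in every tree decomposition; so some bag has ≥ 4 vertices and tw(G) ≥ 3. Hence tw(G) = 3 exactly.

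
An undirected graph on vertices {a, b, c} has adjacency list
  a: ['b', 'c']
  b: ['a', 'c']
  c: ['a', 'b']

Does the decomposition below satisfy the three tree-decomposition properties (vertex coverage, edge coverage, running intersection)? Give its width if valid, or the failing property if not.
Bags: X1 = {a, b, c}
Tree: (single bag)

Yes; width 2.

Every vertex of G appears in some bag (union = {a, b, c}); every edge is covered by a bag; and for each vertex v the set of bags containing v is connected in the bag tree. The decomposition is therefore valid. The largest bag has 3 vertices, so the width is 2.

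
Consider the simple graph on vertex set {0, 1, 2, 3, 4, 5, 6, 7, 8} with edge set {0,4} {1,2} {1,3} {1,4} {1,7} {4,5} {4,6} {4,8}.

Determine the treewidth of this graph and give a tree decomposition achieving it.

Treewidth 1.
Bags: B1 = {1, 4}  B2 = {1, 2}  B3 = {1, 7}  B4 = {4, 6}  B5 = {0, 4}  B6 = {1, 3}  B7 = {4, 8}  B8 = {4, 5}
Tree: B1–B2, B1–B3, B1–B4, B4–B5, B3–B6, B4–B7, B5–B8

Each bag holds 2 vertices, so the decomposition has width 1, which upper-bounds the treewidth. Any graph with an edge has treewidth ≥ 1, and G has the edge 1–4. The upper and lower bounds meet at 1, so that is the treewidth.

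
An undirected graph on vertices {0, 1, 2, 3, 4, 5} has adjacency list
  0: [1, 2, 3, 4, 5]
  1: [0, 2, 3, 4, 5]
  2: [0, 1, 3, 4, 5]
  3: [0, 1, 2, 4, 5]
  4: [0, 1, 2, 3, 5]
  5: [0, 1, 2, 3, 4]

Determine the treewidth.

A width-5 tree decomposition is:
Bags: B1 = {0, 1, 2, 3, 4, 5}
Tree: (single bag)
A single bag containing all 6 vertices is trivially a valid decomposition of width 5. On the other hand G contains the 6-clique {0, 1, 2, 3, 4, 5}. A clique must lie in a single bag of any decomposition, so no decomposition can have width below 5. Combining the bounds, tw(G) = 5.

5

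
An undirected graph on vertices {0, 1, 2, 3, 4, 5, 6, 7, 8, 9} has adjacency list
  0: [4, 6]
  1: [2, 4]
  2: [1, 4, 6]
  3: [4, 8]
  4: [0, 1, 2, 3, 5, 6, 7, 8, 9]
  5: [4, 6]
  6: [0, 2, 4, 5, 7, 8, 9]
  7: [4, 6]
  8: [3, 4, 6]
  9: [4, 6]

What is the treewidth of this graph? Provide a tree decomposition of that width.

Treewidth 2.
One optimal decomposition is:
Bags: B1 = {2, 4, 6}  B2 = {4, 6, 8}  B3 = {3, 4, 8}  B4 = {4, 5, 6}  B5 = {1, 2, 4}  B6 = {4, 6, 9}  B7 = {0, 4, 6}  B8 = {4, 6, 7}
Tree: B1–B2, B2–B3, B1–B4, B1–B5, B2–B6, B2–B7, B1–B8

Each bag holds 3 vertices, so the decomposition has width 2, which upper-bounds the treewidth. On the other hand G contains the 3-clique {1, 2, 4}. A clique must lie in a single bag of any decomposition, so no decomposition can have width below 2. Therefore the treewidth is 2.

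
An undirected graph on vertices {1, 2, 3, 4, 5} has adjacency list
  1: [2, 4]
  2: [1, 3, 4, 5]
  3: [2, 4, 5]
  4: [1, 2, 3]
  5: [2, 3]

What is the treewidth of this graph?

A width-2 tree decomposition is:
Bags: B1 = {2, 3, 4}  B2 = {1, 2, 4}  B3 = {2, 3, 5}
Tree: B1–B2, B1–B3
Each bag holds 3 vertices, so the decomposition has width 2, which upper-bounds the treewidth. For the lower bound, the 3 vertices {1, 2, 4} are pairwise adjacent, and any tree decomposition puts a clique entirely inside one bag — forcing width ≥ 2. Combining the bounds, tw(G) = 2.

2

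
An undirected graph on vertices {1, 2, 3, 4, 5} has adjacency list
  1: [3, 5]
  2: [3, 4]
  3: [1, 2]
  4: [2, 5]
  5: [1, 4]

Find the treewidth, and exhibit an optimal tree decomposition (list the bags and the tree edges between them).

The largest bag has 3 vertices, giving width 2; this decomposition certifies tw(G) ≤ 2. The edges 5–4–2–3–1–5 form a cycle, so G is not a tree and its treewidth is at least 2. Therefore the treewidth is 2.

Treewidth 2.
Bags: B1 = {2, 4, 5}  B2 = {2, 3, 5}  B3 = {1, 3, 5}
Tree: B1–B2, B2–B3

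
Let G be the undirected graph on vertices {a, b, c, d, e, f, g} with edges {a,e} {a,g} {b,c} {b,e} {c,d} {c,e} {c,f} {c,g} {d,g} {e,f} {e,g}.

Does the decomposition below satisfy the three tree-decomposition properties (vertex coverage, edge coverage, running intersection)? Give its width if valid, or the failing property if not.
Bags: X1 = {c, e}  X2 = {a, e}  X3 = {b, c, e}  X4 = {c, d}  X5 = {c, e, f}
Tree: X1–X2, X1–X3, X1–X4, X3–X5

A tree decomposition must satisfy three properties: every vertex lies in some bag; for every edge, both endpoints lie together in some bag; and for every vertex, the bags containing it form a connected subtree. Here vertex g appears in no bag, so the decomposition is invalid.

No — vertex g appears in no bag.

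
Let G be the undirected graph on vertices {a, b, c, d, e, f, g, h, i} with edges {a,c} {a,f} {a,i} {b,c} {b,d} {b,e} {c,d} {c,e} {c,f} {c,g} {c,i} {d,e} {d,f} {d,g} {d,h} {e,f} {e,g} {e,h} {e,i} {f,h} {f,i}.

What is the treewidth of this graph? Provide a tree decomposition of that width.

Each bag holds 4 vertices, so the decomposition has width 3, which upper-bounds the treewidth. Conversely, {d, e, f, h} is a clique of size 4, and the vertices of any clique must share a bag in every tree decomposition; so some bag has ≥ 4 vertices and tw(G) ≥ 3. Hence tw(G) = 3 exactly.

Treewidth 3.
One such decomposition:
Bags: B1 = {c, d, e, f}  B2 = {c, d, e, g}  B3 = {d, e, f, h}  B4 = {c, e, f, i}  B5 = {a, c, f, i}  B6 = {b, c, d, e}
Tree: B1–B2, B1–B3, B1–B4, B4–B5, B1–B6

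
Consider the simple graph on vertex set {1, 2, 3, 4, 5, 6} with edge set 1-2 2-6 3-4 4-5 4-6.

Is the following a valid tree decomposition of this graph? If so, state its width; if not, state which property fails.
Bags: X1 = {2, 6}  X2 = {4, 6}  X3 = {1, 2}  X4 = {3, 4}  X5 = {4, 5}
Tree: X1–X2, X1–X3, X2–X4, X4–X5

Yes; width 1.

Vertex coverage: the bags together contain {1, 2, 3, 4, 5, 6}, the full vertex set. Edge coverage: each edge of G has both endpoints in at least one bag. Running intersection: for every vertex, the bags containing it form a connected subtree. All three properties hold, so this is a valid tree decomposition of width max|bag| − 1 = 1, and hence tw(G) ≤ 1.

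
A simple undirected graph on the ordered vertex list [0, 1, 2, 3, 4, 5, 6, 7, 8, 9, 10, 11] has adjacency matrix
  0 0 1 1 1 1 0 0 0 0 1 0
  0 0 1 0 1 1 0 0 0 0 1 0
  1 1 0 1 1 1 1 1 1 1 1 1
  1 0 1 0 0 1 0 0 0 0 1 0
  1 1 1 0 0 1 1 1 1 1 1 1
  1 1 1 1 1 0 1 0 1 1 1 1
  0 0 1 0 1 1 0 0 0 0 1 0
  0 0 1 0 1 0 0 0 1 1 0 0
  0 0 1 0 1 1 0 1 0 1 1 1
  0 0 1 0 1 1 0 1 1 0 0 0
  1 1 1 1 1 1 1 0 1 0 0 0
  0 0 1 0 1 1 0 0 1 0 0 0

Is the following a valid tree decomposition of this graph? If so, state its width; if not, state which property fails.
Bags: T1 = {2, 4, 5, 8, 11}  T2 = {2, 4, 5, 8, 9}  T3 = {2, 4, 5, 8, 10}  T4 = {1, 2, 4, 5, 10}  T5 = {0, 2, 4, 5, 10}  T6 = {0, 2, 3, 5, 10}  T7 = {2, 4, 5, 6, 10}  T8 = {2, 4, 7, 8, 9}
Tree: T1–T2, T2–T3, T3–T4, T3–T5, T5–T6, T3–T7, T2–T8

Yes; width 4.

Vertex coverage: the bags together contain {0, 1, 2, 3, 4, 5, 6, 7, 8, 9, 10, 11}, the full vertex set. Edge coverage: each edge of G has both endpoints in at least one bag. Running intersection: for every vertex, the bags containing it form a connected subtree. All three properties hold, so this is a valid tree decomposition of width max|bag| − 1 = 4, and hence tw(G) ≤ 4.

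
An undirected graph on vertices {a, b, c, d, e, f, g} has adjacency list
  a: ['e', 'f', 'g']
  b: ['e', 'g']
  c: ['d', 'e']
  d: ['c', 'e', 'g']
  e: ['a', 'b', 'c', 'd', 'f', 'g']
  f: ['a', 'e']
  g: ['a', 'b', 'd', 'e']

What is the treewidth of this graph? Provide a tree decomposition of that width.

Treewidth 2.
Bags: B1 = {d, e, g}  B2 = {a, e, g}  B3 = {a, e, f}  B4 = {c, d, e}  B5 = {b, e, g}
Tree: B1–B2, B2–B3, B1–B4, B1–B5

Every bag has size at most 3, so the width is 3 − 1 = 2 and tw(G) ≤ 2. On the other hand G contains the 3-clique {d, e, g}. A clique must lie in a single bag of any decomposition, so no decomposition can have width below 2. Hence tw(G) = 2 exactly.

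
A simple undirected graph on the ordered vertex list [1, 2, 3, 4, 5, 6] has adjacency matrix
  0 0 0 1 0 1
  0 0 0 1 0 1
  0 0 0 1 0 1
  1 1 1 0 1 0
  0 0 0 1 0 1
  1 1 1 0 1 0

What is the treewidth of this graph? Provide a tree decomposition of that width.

Every bag has size at most 3, so the width is 3 − 1 = 2 and tw(G) ≤ 2. Since 5–4–3–6–5 is a cycle in G, G is not acyclic. Forests are exactly the graphs of treewidth ≤ 1, so tw(G) ≥ 2. Combining the bounds, tw(G) = 2.

Treewidth 2.
Bags: B1 = {4, 5, 6}  B2 = {3, 4, 6}  B3 = {1, 4, 6}  B4 = {2, 4, 6}
Tree: B1–B2, B2–B3, B3–B4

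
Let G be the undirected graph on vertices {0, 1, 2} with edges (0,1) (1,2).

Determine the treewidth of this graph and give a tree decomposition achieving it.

The largest bag has 2 vertices, giving width 1; this decomposition certifies tw(G) ≤ 1. G has an edge, so its treewidth is at least 1. Therefore the treewidth is 1.

Treewidth 1.
One such decomposition:
Bags: B1 = {1, 2}  B2 = {0, 1}
Tree: B1–B2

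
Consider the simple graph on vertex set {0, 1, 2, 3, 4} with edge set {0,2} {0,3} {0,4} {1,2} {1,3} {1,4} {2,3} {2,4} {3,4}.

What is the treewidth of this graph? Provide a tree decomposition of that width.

Each bag holds 4 vertices, so the decomposition has width 3, which upper-bounds the treewidth. On the other hand G contains the 4-clique {0, 2, 3, 4}. A clique must lie in a single bag of any decomposition, so no decomposition can have width below 3. Combining the bounds, tw(G) = 3.

Treewidth 3.
One optimal decomposition is:
Bags: B1 = {1, 2, 3, 4}  B2 = {0, 2, 3, 4}
Tree: B1–B2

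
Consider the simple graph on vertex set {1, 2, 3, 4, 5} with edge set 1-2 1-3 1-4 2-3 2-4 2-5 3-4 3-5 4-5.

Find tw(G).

A width-3 tree decomposition is:
Bags: B1 = {1, 2, 3, 4}  B2 = {2, 3, 4, 5}
Tree: B1–B2
The largest bag has 4 vertices, giving width 3; this decomposition certifies tw(G) ≤ 3. For the lower bound, the 4 vertices {1, 2, 3, 4} are pairwise adjacent, and any tree decomposition puts a clique entirely inside one bag — forcing width ≥ 3. The upper and lower bounds meet at 3, so that is the treewidth.

3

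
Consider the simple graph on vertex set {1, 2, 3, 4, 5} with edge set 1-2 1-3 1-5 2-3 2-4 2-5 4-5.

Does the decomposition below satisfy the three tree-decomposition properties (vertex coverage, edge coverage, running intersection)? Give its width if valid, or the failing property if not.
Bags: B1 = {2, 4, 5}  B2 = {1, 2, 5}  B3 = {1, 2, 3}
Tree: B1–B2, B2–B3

Every vertex of G appears in some bag (union = {1, 2, 3, 4, 5}); every edge is covered by a bag; and for each vertex v the set of bags containing v is connected in the bag tree. The decomposition is therefore valid. The largest bag has 3 vertices, so the width is 2.

Yes; width 2.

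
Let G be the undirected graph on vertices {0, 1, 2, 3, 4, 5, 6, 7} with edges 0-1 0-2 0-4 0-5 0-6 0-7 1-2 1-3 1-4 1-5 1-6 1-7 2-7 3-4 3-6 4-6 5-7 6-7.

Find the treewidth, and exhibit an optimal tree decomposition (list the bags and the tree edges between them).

Treewidth 3.
One optimal decomposition is:
Bags: B1 = {0, 1, 6, 7}  B2 = {0, 1, 4, 6}  B3 = {0, 1, 5, 7}  B4 = {0, 1, 2, 7}  B5 = {1, 3, 4, 6}
Tree: B1–B2, B1–B3, B1–B4, B2–B5

Every bag has size at most 4, so the width is 4 − 1 = 3 and tw(G) ≤ 3. On the other hand G contains the 4-clique {0, 1, 4, 6}. A clique must lie in a single bag of any decomposition, so no decomposition can have width below 3. Therefore the treewidth is 3.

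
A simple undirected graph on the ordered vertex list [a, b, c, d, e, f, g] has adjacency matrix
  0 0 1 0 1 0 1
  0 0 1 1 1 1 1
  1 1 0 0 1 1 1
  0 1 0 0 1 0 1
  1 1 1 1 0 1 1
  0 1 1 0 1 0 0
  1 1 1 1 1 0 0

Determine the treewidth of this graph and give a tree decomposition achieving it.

Every bag has size at most 4, so the width is 4 − 1 = 3 and tw(G) ≤ 3. On the other hand G contains the 4-clique {b, d, e, g}. A clique must lie in a single bag of any decomposition, so no decomposition can have width below 3. Combining the bounds, tw(G) = 3.

Treewidth 3.
One such decomposition:
Bags: B1 = {b, c, e, f}  B2 = {b, c, e, g}  B3 = {b, d, e, g}  B4 = {a, c, e, g}
Tree: B1–B2, B2–B3, B2–B4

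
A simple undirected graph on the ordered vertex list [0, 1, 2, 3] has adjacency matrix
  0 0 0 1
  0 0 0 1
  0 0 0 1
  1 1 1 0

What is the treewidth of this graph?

A width-1 tree decomposition is:
Bags: B1 = {0, 3}  B2 = {1, 3}  B3 = {2, 3}
Tree: B1–B2, B1–B3
Each bag holds 2 vertices, so the decomposition has width 1, which upper-bounds the treewidth. Since G has at least one edge (e.g. 0–3), it is not an edgeless graph, so tw(G) ≥ 1. Therefore the treewidth is 1.

1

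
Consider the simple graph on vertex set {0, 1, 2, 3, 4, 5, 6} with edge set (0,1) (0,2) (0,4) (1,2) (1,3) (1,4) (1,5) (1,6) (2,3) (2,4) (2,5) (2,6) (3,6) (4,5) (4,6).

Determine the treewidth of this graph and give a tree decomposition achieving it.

Every bag has size at most 4, so the width is 4 − 1 = 3 and tw(G) ≤ 3. On the other hand G contains the 4-clique {1, 2, 3, 6}. A clique must lie in a single bag of any decomposition, so no decomposition can have width below 3. Combining the bounds, tw(G) = 3.

Treewidth 3.
One such decomposition:
Bags: B1 = {0, 1, 2, 4}  B2 = {1, 2, 4, 6}  B3 = {1, 2, 3, 6}  B4 = {1, 2, 4, 5}
Tree: B1–B2, B2–B3, B1–B4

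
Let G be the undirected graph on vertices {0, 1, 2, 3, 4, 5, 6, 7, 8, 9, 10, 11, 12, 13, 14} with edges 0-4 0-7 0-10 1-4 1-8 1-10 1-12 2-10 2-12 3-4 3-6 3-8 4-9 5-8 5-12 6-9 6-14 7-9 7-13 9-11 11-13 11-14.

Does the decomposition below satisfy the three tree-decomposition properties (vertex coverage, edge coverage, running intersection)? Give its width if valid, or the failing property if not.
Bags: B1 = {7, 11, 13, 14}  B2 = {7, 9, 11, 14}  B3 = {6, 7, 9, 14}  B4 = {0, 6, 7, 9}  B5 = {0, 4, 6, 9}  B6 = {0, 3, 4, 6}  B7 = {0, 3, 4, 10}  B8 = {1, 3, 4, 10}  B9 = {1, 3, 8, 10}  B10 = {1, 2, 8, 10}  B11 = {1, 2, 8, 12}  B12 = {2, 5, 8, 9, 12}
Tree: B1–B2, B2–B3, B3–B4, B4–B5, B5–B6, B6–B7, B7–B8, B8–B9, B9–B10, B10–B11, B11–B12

No — bags containing vertex 9 are not connected in the tree.

A tree decomposition must satisfy three properties: every vertex lies in some bag; for every edge, both endpoints lie together in some bag; and for every vertex, the bags containing it form a connected subtree. Here bags containing vertex 9 are not connected in the tree, so the decomposition is invalid.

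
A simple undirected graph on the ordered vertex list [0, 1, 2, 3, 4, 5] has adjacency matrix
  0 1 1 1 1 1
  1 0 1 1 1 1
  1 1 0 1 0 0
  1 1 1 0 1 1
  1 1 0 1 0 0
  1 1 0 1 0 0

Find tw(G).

A width-3 tree decomposition is:
Bags: B1 = {0, 1, 3, 4}  B2 = {0, 1, 2, 3}  B3 = {0, 1, 3, 5}
Tree: B1–B2, B2–B3
Each bag holds 4 vertices, so the decomposition has width 3, which upper-bounds the treewidth. Conversely, {0, 1, 2, 3} is a clique of size 4, and the vertices of any clique must share a bag in every tree decomposition; so some bag has ≥ 4 vertices and tw(G) ≥ 3. Combining the bounds, tw(G) = 3.

3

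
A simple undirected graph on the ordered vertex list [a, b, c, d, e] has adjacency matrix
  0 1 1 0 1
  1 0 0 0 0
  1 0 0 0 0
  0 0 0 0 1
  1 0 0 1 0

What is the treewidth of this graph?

A width-1 tree decomposition is:
Bags: B1 = {d, e}  B2 = {a, e}  B3 = {a, c}  B4 = {a, b}
Tree: B1–B2, B2–B3, B2–B4
The largest bag has 2 vertices, giving width 1; this decomposition certifies tw(G) ≤ 1. Any graph with an edge has treewidth ≥ 1, and G has the edge d–e. Combining the bounds, tw(G) = 1.

1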